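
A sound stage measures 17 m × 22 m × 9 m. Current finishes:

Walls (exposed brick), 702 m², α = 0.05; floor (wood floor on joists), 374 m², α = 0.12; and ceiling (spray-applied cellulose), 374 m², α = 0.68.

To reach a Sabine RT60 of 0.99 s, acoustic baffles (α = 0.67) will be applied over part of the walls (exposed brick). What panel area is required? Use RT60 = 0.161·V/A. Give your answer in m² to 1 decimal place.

343.7

Total absorption A₁ = 702×0.05 + 374×0.12 + 374×0.68
  = 35.100 + 44.880 + 254.320 = 334.300 m² sabins.
V = 3366 m³. Target absorption A₂ = 0.161 × 3366 / 0.99 = 547.400 sabins.
Absorption to add: 547.400 − 334.300 = 213.100 sabins.
Net gain per m²: Δα = 0.67 − 0.05 = 0.62.
Panel area = 213.100 / 0.62 = 343.7 m².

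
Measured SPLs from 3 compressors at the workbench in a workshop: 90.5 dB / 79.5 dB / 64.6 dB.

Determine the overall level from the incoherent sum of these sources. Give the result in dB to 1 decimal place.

Sum in the linear (power) domain: Σ 10^(Lᵢ/10) = 10^(90.5/10) + 10^(79.5/10) + 10^(64.6/10) = 1.214e+09.
Combined level = 10 log₁₀(1.214e+09) = 90.8 dB.

90.8 dB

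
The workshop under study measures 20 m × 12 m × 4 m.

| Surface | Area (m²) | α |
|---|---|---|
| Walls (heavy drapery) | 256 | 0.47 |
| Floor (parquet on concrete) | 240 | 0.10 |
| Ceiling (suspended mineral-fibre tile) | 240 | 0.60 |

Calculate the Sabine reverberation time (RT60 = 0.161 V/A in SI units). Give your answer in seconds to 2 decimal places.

0.54 seconds

Equivalent absorption area: A = 256×0.47 + 240×0.10 + 240×0.60 = 288.320 m².
Room volume: 960 m³.
Sabine: RT60 = 0.161 × 960 / 288.320 = 0.54 s.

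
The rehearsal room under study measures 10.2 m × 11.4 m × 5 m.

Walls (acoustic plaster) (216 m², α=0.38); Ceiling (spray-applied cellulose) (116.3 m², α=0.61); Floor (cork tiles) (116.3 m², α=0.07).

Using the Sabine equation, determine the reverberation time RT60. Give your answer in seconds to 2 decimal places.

0.58 seconds

A = Σ Sᵢαᵢ = 216·0.38 + 116.3·0.61 + 116.3·0.07 = 161.164 sabins.
Volume V = 10.2 × 11.4 × 5 = 581.4 m³.
RT60 = 0.161 · V / A = 0.161 × 581.4 / 161.164 = 0.58 s.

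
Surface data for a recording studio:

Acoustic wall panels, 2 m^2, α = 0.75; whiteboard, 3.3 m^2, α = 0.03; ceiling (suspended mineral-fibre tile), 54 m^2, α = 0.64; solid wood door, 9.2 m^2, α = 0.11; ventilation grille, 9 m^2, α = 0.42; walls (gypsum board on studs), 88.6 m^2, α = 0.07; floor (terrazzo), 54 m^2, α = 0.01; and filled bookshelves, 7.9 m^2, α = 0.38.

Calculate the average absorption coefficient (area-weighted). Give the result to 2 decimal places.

S = Σ Sᵢ = 2 + 3.3 + 54 + 9.2 + 9 + 88.6 + 54 + 7.9 = 228.0 m^2.
Weighted sum Σ Sα = 50.695.
ᾱ = 50.695 / 228.0 = 0.22.

0.22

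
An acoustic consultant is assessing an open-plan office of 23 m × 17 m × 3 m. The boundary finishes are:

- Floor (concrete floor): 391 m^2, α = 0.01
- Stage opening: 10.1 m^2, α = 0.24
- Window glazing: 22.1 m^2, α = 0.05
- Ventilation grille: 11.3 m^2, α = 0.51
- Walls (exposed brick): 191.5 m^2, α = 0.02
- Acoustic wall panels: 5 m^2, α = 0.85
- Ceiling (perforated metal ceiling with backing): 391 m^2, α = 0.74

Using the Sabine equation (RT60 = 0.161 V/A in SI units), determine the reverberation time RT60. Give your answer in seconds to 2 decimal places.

A = Σ Sᵢαᵢ = 391·0.01 + 10.1·0.24 + 22.1·0.05 + 11.3·0.51 + 191.5·0.02 + 5·0.85 + 391·0.74 = 310.622 sabins.
V = 23·17·3 = 1173 m³.
RT60 = 0.161 · V / A = 0.161 × 1173 / 310.622 = 0.61 s.

0.61 s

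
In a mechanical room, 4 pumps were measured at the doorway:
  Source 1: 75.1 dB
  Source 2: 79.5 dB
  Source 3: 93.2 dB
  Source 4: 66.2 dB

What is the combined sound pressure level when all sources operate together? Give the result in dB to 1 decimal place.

Sum in the linear (power) domain: Σ 10^(Lᵢ/10) = 10^(75.1/10) + 10^(79.5/10) + 10^(93.2/10) + 10^(66.2/10) = 2.215e+09.
Combined level = 10 log₁₀(2.215e+09) = 93.5 dB.

93.5 dB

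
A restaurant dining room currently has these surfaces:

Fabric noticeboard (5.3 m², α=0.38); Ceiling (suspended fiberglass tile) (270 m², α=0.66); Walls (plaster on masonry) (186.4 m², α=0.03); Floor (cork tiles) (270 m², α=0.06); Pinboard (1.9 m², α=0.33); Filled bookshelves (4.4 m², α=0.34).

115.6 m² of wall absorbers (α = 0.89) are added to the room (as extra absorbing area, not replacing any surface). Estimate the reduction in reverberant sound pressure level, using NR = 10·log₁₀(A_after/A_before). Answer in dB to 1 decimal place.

Total absorption A_before = 5.3·0.38 + 270·0.66 + 186.4·0.03 + 270·0.06 + 1.9·0.33 + 4.4·0.34
  = 2.014 + 178.200 + 5.592 + 16.200 + 0.627 + 1.496 = 204.129 m² sabins.
Added absorption = 115.6 × 0.89 = 102.884 sabins.
New total A_after = 307.013 sabins.
NR = 10·log₁₀(307.013/204.129) = 1.8 dB.

1.8 dB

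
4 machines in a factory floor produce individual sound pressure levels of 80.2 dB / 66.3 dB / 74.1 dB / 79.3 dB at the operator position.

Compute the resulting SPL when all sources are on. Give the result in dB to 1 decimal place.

83.4 dB

Sum in the linear (power) domain: Σ 10^(Lᵢ/10) = 10^(80.2/10) + 10^(66.3/10) + 10^(74.1/10) + 10^(79.3/10) = 2.198e+08.
Back to dB: 10·log₁₀ Σ = 83.4 dB.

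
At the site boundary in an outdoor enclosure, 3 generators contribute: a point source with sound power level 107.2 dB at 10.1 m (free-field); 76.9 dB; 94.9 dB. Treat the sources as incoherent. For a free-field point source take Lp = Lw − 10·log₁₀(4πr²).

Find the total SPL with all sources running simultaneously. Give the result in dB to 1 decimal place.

95.0 dB

Source at 10.1 m: Lp = 107.2 − 10·log₁₀(4π·10.1²) = 107.2 − 10·log₁₀(1281.895) = 76.1 dB.
Converting to relative power and adding: 10^(76.1/10) + 10^(76.9/10) + 10^(94.9/10) = 3.18e+09.
L_total = 10·log₁₀(3.18e+09) = 95.0 dB.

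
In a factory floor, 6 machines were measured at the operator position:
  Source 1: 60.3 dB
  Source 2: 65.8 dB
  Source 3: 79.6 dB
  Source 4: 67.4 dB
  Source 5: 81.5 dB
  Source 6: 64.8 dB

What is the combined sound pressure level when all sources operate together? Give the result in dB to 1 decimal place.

Σ 10^(Lᵢ/10) = 2.458e+08.
Back to dB: 10·log₁₀ Σ = 83.9 dB.

83.9 dB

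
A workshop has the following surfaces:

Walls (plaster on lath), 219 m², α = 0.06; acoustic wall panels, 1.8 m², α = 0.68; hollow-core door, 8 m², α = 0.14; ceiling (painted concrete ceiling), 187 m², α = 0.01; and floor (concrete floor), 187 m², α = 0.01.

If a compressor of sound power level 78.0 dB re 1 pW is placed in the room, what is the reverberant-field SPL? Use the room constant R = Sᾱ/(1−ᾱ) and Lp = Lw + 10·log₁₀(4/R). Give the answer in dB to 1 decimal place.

71.0 dB

Σ(Sᵢαᵢ) = 219·0.06 + 1.8·0.68 + 8·0.14 + 187·0.01 + 187·0.01 = 19.224; total area S = 602.8 m².
ᾱ = 0.0319, so room constant R = A/(1−ᾱ) = 19.857 m².
Lp = Lw + 10 log₁₀(4/R) = 78.0 -6.96 = 71.0 dB.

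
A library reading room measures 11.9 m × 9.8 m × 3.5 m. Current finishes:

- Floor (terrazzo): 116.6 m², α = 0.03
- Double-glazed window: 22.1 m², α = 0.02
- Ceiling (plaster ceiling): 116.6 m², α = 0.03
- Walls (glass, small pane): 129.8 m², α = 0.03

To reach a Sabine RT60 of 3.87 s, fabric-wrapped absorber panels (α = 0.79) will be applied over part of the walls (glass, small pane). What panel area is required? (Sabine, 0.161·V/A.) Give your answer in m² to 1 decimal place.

Summing Sᵢαᵢ: 3.498 + 0.442 + 3.498 + 3.894 → A₁ = 11.332 sabins.
V = 408.17 m³. Target absorption A₂ = 0.161 × 408.17 / 3.87 = 16.981 sabins.
ΔA needed = 16.981 − 11.332 = 5.649 sabins.
Net gain per m²: Δα = 0.79 − 0.03 = 0.76.
Panel area = 5.649 / 0.76 = 7.4 m².

7.4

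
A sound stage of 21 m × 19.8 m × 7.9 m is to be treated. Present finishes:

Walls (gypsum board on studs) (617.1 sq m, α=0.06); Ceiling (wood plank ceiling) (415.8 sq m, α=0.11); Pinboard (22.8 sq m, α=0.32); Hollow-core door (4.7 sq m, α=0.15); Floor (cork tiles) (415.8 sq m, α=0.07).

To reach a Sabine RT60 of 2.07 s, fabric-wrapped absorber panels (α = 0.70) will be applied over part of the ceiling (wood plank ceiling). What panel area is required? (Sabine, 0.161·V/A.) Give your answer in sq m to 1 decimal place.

Equivalent absorption area: A₁ = 617.1*0.06 + 415.8*0.11 + 22.8*0.32 + 4.7*0.15 + 415.8*0.07 = 119.871 sq m.
Required A₂ = 0.161·3284.82/2.07 = 255.486 sabins.
ΔA needed = 255.486 − 119.871 = 135.615 sabins.
Net gain per sq m: Δα = 0.70 − 0.11 = 0.59.
Area = ΔA/Δα = 135.615/0.59 = 229.9 sq m.

229.9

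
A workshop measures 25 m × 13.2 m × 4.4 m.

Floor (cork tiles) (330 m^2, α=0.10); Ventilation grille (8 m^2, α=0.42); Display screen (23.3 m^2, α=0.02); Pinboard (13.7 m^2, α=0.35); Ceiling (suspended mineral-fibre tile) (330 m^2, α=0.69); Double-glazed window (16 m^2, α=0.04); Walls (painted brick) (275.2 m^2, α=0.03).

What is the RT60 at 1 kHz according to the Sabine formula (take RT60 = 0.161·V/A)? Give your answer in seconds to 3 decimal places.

Total absorption A = 330·0.10 + 8·0.42 + 23.3·0.02 + 13.7·0.35 + 330·0.69 + 16·0.04 + 275.2·0.03
  = 33.000 + 3.360 + 0.466 + 4.795 + 227.700 + 0.640 + 8.256 = 278.217 m^2 sabins.
V = 25·13.2·4.4 = 1452 m³.
T = 0.161 V/A = 0.161·1452/278.217 = 0.840 s.

0.840 s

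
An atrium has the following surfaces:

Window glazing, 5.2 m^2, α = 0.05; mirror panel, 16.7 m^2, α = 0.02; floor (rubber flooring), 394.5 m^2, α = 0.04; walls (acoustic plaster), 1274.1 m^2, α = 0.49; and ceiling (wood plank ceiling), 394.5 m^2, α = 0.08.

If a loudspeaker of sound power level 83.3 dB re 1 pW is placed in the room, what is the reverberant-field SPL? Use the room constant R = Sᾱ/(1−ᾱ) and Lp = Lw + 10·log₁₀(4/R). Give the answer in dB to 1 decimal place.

Σ(Sᵢαᵢ) = 5.2·0.05 + 16.7·0.02 + 394.5·0.04 + 1274.1·0.49 + 394.5·0.08 = 672.243; total area S = 2085.0 m^2.
ᾱ = 0.3224, so room constant R = A/(1−ᾱ) = 992.094 m^2.
Lp = Lw + 10 log₁₀(4/R) = 83.3 -23.94 = 59.4 dB.

59.4 dB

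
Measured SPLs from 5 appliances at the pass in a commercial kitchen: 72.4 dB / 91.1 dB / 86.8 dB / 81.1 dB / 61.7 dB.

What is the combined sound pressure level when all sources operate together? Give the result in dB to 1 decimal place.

Σ 10^(Lᵢ/10) = 1.915e+09.
Combined level = 10 log₁₀(1.915e+09) = 92.8 dB.

92.8 dB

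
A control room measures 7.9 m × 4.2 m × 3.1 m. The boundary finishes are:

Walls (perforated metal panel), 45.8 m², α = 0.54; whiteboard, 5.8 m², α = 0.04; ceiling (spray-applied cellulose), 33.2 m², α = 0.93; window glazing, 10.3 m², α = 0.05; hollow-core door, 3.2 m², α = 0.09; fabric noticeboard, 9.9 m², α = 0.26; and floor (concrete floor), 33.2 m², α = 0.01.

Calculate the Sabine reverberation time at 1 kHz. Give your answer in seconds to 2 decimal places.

Total absorption A = 45.8*0.54 + 5.8*0.04 + 33.2*0.93 + 10.3*0.05 + 3.2*0.09 + 9.9*0.26 + 33.2*0.01
  = 24.732 + 0.232 + 30.876 + 0.515 + 0.288 + 2.574 + 0.332 = 59.549 m² sabins.
V = 7.9·4.2·3.1 = 102.858 m³.
Sabine: RT60 = 0.161 × 102.858 / 59.549 = 0.28 s.

0.28 s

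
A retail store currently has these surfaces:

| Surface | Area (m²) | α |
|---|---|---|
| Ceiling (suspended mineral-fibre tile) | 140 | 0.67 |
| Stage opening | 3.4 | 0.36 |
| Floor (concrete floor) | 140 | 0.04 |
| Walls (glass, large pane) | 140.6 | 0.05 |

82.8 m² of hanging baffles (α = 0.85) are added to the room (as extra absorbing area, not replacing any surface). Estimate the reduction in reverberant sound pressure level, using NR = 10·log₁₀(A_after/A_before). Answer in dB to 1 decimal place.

2.2 dB

Equivalent absorption area: A_before = 140×0.67 + 3.4×0.36 + 140×0.04 + 140.6×0.05 = 107.654 m².
Added absorption = 82.8 × 0.85 = 70.380 sabins.
A_after = 107.654 + 70.380 = 178.034 sabins.
NR = 10·log₁₀(178.034/107.654) = 2.2 dB.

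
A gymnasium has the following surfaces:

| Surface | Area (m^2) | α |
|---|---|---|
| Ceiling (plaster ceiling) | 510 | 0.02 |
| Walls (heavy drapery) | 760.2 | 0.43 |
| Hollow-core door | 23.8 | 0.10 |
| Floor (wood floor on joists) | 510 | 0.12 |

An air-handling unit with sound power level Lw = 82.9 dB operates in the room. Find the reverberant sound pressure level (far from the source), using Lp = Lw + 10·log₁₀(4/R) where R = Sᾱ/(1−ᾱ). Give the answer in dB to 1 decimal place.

Σ(Sᵢαᵢ) = 510×0.02 + 760.2×0.43 + 23.8×0.10 + 510×0.12 = 400.666; total area S = 1804.0 m^2.
ᾱ = 0.2221, so room constant R = A/(1−ᾱ) = 515.061 m^2.
Lp = Lw + 10 log₁₀(4/R) = 82.9 -21.10 = 61.8 dB.

61.8 dB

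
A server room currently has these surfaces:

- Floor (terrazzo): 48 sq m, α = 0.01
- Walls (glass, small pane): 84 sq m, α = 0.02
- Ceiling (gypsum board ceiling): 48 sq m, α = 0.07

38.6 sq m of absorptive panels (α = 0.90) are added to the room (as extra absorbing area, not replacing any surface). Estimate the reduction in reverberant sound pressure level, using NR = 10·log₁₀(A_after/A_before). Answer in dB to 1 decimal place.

Total absorption A_before = 48*0.01 + 84*0.02 + 48*0.07
  = 0.480 + 1.680 + 3.360 = 5.520 sq m sabins.
Added absorption = 38.6 × 0.90 = 34.740 sabins.
A_after = 5.520 + 34.740 = 40.260 sabins.
Reduction = 10 log₁₀(A_after/A_before) = 10 log₁₀(7.2935) = 8.6 dB.

8.6 dB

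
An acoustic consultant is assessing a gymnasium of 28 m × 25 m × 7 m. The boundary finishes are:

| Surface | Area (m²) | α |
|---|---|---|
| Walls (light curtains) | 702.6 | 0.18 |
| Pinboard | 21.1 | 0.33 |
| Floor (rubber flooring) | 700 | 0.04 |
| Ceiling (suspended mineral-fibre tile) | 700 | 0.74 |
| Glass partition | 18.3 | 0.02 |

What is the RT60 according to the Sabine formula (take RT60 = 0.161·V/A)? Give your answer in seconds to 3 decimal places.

Equivalent absorption area: A = 702.6*0.18 + 21.1*0.33 + 700*0.04 + 700*0.74 + 18.3*0.02 = 679.797 m².
V = 28·25·7 = 4900 m³.
Sabine: RT60 = 0.161 × 4900 / 679.797 = 1.160 s.

1.160 s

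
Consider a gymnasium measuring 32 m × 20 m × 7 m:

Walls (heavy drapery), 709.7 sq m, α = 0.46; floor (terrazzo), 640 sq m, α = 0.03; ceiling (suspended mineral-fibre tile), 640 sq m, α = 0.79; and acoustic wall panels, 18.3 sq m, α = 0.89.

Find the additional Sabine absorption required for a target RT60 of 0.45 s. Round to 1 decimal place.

735.3 sabins

A₁ = Σ Sᵢαᵢ = 709.7*0.46 + 640*0.03 + 640*0.79 + 18.3*0.89 = 867.549 sabins.
V = 4480 m³. Required absorption A₂ = 0.161 × 4480 / 0.45 = 1602.844 sabins.
Shortfall: 1602.844 − 867.549 = 735.3 sabins.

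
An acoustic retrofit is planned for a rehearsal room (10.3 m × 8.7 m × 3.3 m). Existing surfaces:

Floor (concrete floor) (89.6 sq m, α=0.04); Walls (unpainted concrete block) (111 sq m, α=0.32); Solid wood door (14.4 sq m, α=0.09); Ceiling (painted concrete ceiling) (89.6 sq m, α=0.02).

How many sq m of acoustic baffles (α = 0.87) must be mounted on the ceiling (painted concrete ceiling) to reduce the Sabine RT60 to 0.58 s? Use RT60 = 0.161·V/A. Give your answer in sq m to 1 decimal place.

A₁ = Σ Sᵢαᵢ = 89.6·0.04 + 111·0.32 + 14.4·0.09 + 89.6·0.02 = 42.192 sabins.
V = 295.713 m³. Target absorption A₂ = 0.161 × 295.713 / 0.58 = 82.086 sabins.
ΔA needed = 82.086 − 42.192 = 39.894 sabins.
Each sq m of panel replacing the ceiling (painted concrete ceiling) adds (0.87 − 0.02) = 0.85 sabins.
Area = ΔA/Δα = 39.894/0.85 = 46.9 sq m.

46.9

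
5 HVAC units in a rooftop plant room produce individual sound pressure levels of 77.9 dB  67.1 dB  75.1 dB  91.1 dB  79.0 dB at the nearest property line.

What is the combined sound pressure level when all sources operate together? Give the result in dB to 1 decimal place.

91.7 dB

Sum in the linear (power) domain: Σ 10^(Lᵢ/10) = 10^(77.9/10) + 10^(67.1/10) + 10^(75.1/10) + 10^(91.1/10) + 10^(79.0/10) = 1.467e+09.
L_total = 10·log₁₀(1.467e+09) = 91.7 dB.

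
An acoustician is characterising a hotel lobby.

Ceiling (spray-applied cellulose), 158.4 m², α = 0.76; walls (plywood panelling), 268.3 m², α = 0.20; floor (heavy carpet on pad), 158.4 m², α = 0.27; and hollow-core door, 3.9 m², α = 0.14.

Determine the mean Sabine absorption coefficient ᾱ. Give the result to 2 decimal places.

S = Σ Sᵢ = 158.4 + 268.3 + 158.4 + 3.9 = 589.0 m².
A = 158.4·0.76 + 268.3·0.20 + 158.4·0.27 + 3.9·0.14 = 217.358 sabins.
ᾱ = A/S = 0.37.

0.37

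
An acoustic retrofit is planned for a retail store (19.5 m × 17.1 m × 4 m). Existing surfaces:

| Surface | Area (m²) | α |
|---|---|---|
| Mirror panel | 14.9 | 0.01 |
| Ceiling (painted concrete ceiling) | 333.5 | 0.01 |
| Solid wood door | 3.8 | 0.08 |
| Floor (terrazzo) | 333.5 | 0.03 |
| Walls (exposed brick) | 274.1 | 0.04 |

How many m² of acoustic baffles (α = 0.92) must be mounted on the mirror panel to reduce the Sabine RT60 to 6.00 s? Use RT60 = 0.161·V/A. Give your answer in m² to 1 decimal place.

A₁ = Σ Sᵢαᵢ = 14.9·0.01 + 333.5·0.01 + 3.8·0.08 + 333.5·0.03 + 274.1·0.04 = 24.757 sabins.
V = 1333.8 m³. Target absorption A₂ = 0.161 × 1333.8 / 6.00 = 35.790 sabins.
ΔA needed = 35.790 − 24.757 = 11.033 sabins.
Each m² of panel replacing the mirror panel adds (0.92 − 0.01) = 0.91 sabins.
Panel area = 11.033 / 0.91 = 12.1 m².

12.1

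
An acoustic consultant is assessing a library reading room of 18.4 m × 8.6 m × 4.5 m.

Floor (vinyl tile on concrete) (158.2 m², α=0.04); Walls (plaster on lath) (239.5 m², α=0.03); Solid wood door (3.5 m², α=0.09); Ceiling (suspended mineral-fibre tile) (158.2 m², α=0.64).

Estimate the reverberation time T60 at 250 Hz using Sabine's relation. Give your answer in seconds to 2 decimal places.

1.00 s

A = Σ Sᵢαᵢ = 158.2*0.04 + 239.5*0.03 + 3.5*0.09 + 158.2*0.64 = 115.076 sabins.
Volume V = 18.4 × 8.6 × 4.5 = 712.08 m³.
Sabine: RT60 = 0.161 × 712.08 / 115.076 = 1.00 s.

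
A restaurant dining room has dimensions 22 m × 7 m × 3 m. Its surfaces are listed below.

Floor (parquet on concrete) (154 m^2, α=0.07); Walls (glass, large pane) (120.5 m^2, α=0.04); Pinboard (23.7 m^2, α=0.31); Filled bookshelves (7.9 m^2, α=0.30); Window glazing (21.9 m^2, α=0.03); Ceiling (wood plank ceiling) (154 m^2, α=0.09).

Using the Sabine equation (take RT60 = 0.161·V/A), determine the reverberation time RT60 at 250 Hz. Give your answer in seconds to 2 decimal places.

Equivalent absorption area: A = 154×0.07 + 120.5×0.04 + 23.7×0.31 + 7.9×0.30 + 21.9×0.03 + 154×0.09 = 39.834 m^2.
V = 22·7·3 = 462 m³.
RT60 = 0.161 · V / A = 0.161 × 462 / 39.834 = 1.87 s.

1.87 s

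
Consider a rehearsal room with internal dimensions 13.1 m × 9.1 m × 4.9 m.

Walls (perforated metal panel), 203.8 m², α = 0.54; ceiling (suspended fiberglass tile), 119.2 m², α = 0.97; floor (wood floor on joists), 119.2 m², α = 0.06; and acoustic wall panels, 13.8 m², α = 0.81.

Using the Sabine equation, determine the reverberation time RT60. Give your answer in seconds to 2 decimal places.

Equivalent absorption area: A = 203.8×0.54 + 119.2×0.97 + 119.2×0.06 + 13.8×0.81 = 244.006 m².
Room volume: 584.129 m³.
RT60 = 0.161 · V / A = 0.161 × 584.129 / 244.006 = 0.39 s.

0.39 seconds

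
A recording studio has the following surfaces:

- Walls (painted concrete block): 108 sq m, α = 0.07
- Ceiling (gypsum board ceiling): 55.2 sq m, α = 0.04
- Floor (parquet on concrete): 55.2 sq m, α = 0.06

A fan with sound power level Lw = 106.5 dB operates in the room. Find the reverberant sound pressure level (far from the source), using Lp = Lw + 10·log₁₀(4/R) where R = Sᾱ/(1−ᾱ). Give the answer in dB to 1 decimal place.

101.1 dB

A = 13.080 sabins; S = 218.4 sq m.
ᾱ = 0.0599, so room constant R = A/(1−ᾱ) = 13.913 sq m.
Lp = 106.5 + 10·log₁₀(4/13.913) = 106.5 + (-5.41) = 101.1 dB.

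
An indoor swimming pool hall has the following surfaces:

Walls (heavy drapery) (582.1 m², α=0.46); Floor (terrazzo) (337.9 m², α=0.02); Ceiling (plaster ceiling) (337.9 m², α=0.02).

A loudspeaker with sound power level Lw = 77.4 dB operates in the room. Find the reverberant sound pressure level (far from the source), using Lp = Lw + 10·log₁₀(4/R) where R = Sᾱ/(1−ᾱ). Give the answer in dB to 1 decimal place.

57.8 dB

Σ(Sᵢαᵢ) = 582.1×0.46 + 337.9×0.02 + 337.9×0.02 = 281.282; total area S = 1257.9 m².
ᾱ = 0.2236, so room constant R = A/(1−ᾱ) = 362.290 m².
Lp = Lw + 10 log₁₀(4/R) = 77.4 -19.57 = 57.8 dB.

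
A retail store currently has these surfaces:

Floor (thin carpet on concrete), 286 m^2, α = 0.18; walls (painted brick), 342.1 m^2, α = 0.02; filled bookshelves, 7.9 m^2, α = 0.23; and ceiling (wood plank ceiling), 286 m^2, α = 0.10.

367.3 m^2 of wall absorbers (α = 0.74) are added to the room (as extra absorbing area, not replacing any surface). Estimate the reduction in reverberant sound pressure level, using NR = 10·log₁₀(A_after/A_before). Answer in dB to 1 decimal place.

6.1 dB

Summing Sᵢαᵢ: 51.480 + 6.842 + 1.817 + 28.600 → A_before = 88.739 sabins.
Added absorption = 367.3 × 0.74 = 271.802 sabins.
New total A_after = 360.541 sabins.
Reduction = 10 log₁₀(A_after/A_before) = 10 log₁₀(4.0629) = 6.1 dB.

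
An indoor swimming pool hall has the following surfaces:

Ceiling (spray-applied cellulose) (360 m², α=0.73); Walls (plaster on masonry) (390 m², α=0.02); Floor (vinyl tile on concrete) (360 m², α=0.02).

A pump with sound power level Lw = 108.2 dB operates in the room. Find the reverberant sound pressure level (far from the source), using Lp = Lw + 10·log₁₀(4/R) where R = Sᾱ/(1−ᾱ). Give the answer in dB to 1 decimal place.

88.5 dB

Σ(Sᵢαᵢ) = 360·0.73 + 390·0.02 + 360·0.02 = 277.800; total area S = 1110.0 m².
ᾱ = 277.800/1110.0 = 0.2503; R = Sᾱ/(1−ᾱ) = 277.800/(1−0.2503) = 370.548 m².
Lp = Lw + 10 log₁₀(4/R) = 108.2 -19.67 = 88.5 dB.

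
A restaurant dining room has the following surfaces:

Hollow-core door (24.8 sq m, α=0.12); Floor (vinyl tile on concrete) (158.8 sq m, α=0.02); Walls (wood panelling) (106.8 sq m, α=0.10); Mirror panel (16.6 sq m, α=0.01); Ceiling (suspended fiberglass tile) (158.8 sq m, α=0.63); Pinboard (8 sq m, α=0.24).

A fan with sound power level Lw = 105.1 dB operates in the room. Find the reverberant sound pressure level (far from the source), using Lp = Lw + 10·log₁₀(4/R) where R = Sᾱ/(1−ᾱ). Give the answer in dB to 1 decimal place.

A = 118.962 sabins; S = 473.8 sq m.
ᾱ = 118.962/473.8 = 0.2511; R = Sᾱ/(1−ᾱ) = 118.962/(1−0.2511) = 158.849 sq m.
Lp = Lw + 10 log₁₀(4/R) = 105.1 -15.99 = 89.1 dB.

89.1 dB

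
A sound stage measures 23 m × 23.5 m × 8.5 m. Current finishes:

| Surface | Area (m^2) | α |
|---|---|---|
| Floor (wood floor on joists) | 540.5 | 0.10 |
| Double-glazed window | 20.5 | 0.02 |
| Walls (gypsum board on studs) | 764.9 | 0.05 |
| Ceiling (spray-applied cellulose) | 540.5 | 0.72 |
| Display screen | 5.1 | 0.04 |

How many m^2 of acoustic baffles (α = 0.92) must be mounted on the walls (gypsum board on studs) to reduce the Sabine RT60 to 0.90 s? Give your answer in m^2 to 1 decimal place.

390.6

A₁ = Σ Sᵢαᵢ = 540.5*0.10 + 20.5*0.02 + 764.9*0.05 + 540.5*0.72 + 5.1*0.04 = 482.069 sabins.
Required A₂ = 0.161·4594.25/0.90 = 821.860 sabins.
ΔA needed = 821.860 − 482.069 = 339.791 sabins.
Each m^2 of panel replacing the walls (gypsum board on studs) adds (0.92 − 0.05) = 0.87 sabins.
Panel area = 339.791 / 0.87 = 390.6 m^2.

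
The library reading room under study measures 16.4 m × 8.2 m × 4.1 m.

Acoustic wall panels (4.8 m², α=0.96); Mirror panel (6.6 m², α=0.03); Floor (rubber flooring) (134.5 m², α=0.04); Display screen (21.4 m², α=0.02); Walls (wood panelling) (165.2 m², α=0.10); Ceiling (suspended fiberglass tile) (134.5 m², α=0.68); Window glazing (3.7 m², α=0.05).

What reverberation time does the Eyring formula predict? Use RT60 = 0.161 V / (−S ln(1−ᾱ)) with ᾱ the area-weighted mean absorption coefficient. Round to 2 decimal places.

Total surface area S = 4.8 + 6.6 + 134.5 + 21.4 + 165.2 + 134.5 + 3.7 = 470.7 m².
Absorption A = 4.8×0.96 + 6.6×0.03 + 134.5×0.04 + 21.4×0.02 + 165.2×0.10 + 134.5×0.68 + 3.7×0.05 = 118.779 sabins.
ᾱ = 118.779 / 470.7 = 0.2523.
Eyring denominator: −S ln(1−ᾱ) = 136.858.
V = 16.4 × 8.2 × 4.1 = 551.368 m³.
T = 0.161·V/[−S·ln(1−ᾱ)] = 0.161·551.368/136.858 = 0.65 s.

0.65 seconds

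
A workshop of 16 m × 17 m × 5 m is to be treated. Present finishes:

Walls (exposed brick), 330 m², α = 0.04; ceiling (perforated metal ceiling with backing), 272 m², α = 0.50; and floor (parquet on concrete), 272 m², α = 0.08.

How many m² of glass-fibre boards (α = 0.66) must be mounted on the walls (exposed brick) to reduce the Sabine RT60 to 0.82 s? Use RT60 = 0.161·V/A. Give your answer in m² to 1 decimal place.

154.9

A₁ = Σ Sᵢαᵢ = 330*0.04 + 272*0.50 + 272*0.08 = 170.960 sabins.
Required A₂ = 0.161·1360/0.82 = 267.024 sabins.
ΔA needed = 267.024 − 170.960 = 96.064 sabins.
Each m² of panel replacing the walls (exposed brick) adds (0.66 − 0.04) = 0.62 sabins.
Panel area = 96.064 / 0.62 = 154.9 m².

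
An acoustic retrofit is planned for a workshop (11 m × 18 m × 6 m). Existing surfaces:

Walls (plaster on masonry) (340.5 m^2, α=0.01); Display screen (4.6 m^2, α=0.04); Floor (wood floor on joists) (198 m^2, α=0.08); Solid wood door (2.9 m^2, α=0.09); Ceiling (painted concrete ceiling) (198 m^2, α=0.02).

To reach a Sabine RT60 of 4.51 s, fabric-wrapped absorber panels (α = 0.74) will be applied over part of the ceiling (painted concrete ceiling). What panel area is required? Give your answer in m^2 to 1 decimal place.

Equivalent absorption area: A₁ = 340.5*0.01 + 4.6*0.04 + 198*0.08 + 2.9*0.09 + 198*0.02 = 23.650 m^2.
V = 1188 m³. Target absorption A₂ = 0.161 × 1188 / 4.51 = 42.410 sabins.
Absorption to add: 42.410 − 23.650 = 18.760 sabins.
Net gain per m^2: Δα = 0.74 − 0.02 = 0.72.
Panel area = 18.760 / 0.72 = 26.1 m^2.

26.1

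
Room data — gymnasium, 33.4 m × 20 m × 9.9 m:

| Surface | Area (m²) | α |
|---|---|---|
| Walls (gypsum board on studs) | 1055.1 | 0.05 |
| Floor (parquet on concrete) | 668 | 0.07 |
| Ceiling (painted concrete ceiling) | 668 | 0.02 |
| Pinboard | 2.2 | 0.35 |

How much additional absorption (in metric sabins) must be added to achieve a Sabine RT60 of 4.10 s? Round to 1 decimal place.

146.0 sabins

Summing Sᵢαᵢ: 52.755 + 46.760 + 13.360 + 0.770 → A₁ = 113.645 sabins.
V = 6613.2 m³. Required absorption A₂ = 0.161 × 6613.2 / 4.10 = 259.689 sabins.
ΔA = A₂ − A₁ = 259.689 − 113.645 = 146.0 sabins.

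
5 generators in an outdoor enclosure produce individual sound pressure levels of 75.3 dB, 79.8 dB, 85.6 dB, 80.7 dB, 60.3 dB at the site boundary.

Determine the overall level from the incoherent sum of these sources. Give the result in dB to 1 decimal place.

87.9 dB

Sum in the linear (power) domain: Σ 10^(Lᵢ/10) = 10^(75.3/10) + 10^(79.8/10) + 10^(85.6/10) + 10^(80.7/10) + 10^(60.3/10) = 6.11e+08.
Combined level = 10 log₁₀(6.11e+08) = 87.9 dB.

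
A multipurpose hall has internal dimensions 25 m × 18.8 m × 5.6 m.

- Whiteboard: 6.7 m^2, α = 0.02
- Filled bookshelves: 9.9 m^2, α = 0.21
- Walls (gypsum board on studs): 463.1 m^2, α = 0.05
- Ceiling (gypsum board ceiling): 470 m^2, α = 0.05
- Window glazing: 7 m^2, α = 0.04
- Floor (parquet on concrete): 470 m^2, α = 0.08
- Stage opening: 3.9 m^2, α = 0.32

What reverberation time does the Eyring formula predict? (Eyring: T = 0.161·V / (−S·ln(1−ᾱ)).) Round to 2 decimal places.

Total surface area S = 6.7 + 9.9 + 463.1 + 470 + 7 + 470 + 3.9 = 1430.6 m^2.
Σ(Sᵢαᵢ) = 6.7×0.02 + 9.9×0.21 + 463.1×0.05 + 470×0.05 + 7×0.04 + 470×0.08 + 3.9×0.32 = 87.996.
ᾱ = 87.996 / 1430.6 = 0.0615.
−S·ln(1−ᾱ) = −1430.6 × ln(1 − 0.0615) = 90.804.
V = 25 × 18.8 × 5.6 = 2632 m³.
T = 0.161·V/[−S·ln(1−ᾱ)] = 0.161·2632/90.804 = 4.67 s.

4.67 s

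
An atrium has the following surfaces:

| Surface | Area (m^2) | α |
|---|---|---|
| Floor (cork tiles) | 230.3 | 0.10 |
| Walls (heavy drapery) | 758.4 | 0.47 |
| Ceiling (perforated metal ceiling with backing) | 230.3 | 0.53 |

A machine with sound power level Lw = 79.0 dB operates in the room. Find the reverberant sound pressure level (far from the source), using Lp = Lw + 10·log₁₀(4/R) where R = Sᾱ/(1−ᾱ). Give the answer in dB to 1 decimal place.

55.7 dB

A = 501.537 sabins; S = 1219.0 m^2.
ᾱ = 0.4114, so room constant R = A/(1−ᾱ) = 852.085 m^2.
Lp = 79.0 + 10·log₁₀(4/852.085) = 79.0 + (-23.28) = 55.7 dB.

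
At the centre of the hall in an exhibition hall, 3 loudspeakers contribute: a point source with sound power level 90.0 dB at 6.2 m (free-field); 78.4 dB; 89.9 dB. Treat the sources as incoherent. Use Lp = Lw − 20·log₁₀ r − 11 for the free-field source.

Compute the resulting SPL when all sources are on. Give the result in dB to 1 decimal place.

90.2 dB

Source at 6.2 m: Lp = 90.0 − 20·log₁₀(6.2) − 11 = 63.2 dB.
Σ 10^(Lᵢ/10) = 1.049e+09.
Combined level = 10 log₁₀(1.049e+09) = 90.2 dB.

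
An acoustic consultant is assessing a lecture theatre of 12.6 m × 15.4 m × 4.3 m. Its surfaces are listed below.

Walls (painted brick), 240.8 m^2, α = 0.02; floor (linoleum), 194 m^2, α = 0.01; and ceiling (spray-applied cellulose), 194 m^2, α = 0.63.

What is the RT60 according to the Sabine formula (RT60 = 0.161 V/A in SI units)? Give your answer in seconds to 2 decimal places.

Summing Sᵢαᵢ: 4.816 + 1.940 + 122.220 → A = 128.976 sabins.
V = 12.6·15.4·4.3 = 834.372 m³.
RT60 = 0.161 · V / A = 0.161 × 834.372 / 128.976 = 1.04 s.

1.04 sec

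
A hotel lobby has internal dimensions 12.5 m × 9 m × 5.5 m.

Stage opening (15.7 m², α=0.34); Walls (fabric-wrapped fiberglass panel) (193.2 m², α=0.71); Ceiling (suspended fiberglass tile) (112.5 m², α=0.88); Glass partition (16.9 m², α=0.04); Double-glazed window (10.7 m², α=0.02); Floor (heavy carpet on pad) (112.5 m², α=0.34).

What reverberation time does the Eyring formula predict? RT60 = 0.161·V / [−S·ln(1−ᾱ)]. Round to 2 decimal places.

S = Σ Sᵢ = 461.5 m².
Absorption A = 15.7×0.34 + 193.2×0.71 + 112.5×0.88 + 16.9×0.04 + 10.7×0.02 + 112.5×0.34 = 280.650 sabins.
Mean coefficient ᾱ = A/S = 0.6081.
Eyring denominator: −S ln(1−ᾱ) = 432.309.
V = 12.5 × 9 × 5.5 = 618.75 m³.
RT60 = 0.161 × 618.75 / 432.309 = 0.23 s.

0.23 sec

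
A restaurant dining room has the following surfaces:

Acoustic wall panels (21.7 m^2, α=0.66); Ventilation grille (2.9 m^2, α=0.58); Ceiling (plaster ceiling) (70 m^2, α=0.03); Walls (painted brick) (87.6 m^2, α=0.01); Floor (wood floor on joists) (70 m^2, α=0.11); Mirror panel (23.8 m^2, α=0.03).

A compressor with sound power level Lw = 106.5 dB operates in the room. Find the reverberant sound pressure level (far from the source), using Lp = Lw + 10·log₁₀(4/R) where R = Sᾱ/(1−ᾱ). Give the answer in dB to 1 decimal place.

Σ(Sᵢαᵢ) = 21.7×0.66 + 2.9×0.58 + 70×0.03 + 87.6×0.01 + 70×0.11 + 23.8×0.03 = 27.394; total area S = 276.0 m^2.
ᾱ = 0.0993, so room constant R = A/(1−ᾱ) = 30.414 m^2.
Lp = 106.5 + 10·log₁₀(4/30.414) = 106.5 + (-8.81) = 97.7 dB.

97.7 dB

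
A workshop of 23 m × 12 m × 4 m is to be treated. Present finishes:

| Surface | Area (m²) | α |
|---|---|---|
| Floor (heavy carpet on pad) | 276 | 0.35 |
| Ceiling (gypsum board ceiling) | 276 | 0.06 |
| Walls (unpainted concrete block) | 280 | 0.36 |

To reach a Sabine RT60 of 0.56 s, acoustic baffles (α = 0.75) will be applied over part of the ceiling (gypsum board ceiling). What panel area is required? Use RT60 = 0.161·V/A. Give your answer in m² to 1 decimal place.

Equivalent absorption area: A₁ = 276×0.35 + 276×0.06 + 280×0.36 = 213.960 m².
Required A₂ = 0.161·1104/0.56 = 317.400 sabins.
Absorption to add: 317.400 − 213.960 = 103.440 sabins.
Net gain per m²: Δα = 0.75 − 0.06 = 0.69.
Panel area = 103.440 / 0.69 = 149.9 m².

149.9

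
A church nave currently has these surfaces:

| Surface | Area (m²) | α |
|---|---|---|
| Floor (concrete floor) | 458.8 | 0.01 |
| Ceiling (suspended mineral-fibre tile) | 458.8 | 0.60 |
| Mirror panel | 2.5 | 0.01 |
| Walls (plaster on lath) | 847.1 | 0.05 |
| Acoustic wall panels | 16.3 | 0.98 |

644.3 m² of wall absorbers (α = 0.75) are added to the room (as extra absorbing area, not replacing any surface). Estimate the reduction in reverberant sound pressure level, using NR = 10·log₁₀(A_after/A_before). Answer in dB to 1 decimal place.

A_before = Σ Sᵢαᵢ = 458.8*0.01 + 458.8*0.60 + 2.5*0.01 + 847.1*0.05 + 16.3*0.98 = 338.222 sabins.
Added absorption = 644.3 × 0.75 = 483.225 sabins.
New total A_after = 821.447 sabins.
Reduction = 10 log₁₀(A_after/A_before) = 10 log₁₀(2.4287) = 3.9 dB.

3.9 dB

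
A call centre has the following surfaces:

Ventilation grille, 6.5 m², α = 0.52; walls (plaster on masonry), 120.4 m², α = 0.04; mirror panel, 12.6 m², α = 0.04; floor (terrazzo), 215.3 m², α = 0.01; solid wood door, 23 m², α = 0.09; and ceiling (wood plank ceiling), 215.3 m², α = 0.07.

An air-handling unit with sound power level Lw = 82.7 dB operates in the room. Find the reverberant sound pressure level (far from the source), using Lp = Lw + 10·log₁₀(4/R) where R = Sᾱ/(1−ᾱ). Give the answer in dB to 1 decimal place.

74.0 dB

A = 27.994 sabins; S = 593.1 m².
ᾱ = 0.0472, so room constant R = A/(1−ᾱ) = 29.381 m².
Lp = 82.7 + 10·log₁₀(4/29.381) = 82.7 + (-8.66) = 74.0 dB.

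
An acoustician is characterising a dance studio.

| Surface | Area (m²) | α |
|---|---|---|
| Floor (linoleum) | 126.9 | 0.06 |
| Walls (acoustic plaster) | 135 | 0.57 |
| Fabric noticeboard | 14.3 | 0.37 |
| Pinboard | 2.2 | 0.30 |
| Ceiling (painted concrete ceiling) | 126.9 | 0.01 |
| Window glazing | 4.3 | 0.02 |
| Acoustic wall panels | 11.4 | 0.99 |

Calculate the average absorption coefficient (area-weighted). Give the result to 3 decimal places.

Total surface area S = 421.0 m².
Σ(Sᵢαᵢ) = 126.9·0.06 + 135·0.57 + 14.3·0.37 + 2.2·0.30 + 126.9·0.01 + 4.3·0.02 + 11.4·0.99 = 103.156.
ᾱ = A/S = 0.245.

0.245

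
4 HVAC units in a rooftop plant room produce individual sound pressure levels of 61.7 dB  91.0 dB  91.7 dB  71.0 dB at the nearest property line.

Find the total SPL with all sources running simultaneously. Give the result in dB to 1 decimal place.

94.4 dB

Sum in the linear (power) domain: Σ 10^(Lᵢ/10) = 10^(61.7/10) + 10^(91.0/10) + 10^(91.7/10) + 10^(71.0/10) = 2.752e+09.
Combined level = 10 log₁₀(2.752e+09) = 94.4 dB.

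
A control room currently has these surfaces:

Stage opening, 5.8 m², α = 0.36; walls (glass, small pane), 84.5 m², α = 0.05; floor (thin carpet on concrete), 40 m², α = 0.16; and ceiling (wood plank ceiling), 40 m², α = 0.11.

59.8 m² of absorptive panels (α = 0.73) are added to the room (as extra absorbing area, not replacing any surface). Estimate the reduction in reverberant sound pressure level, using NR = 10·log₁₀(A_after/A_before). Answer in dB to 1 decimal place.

5.5 dB

Summing Sᵢαᵢ: 2.088 + 4.225 + 6.400 + 4.400 → A_before = 17.113 sabins.
Treatment contributes 59.8·0.73 = 43.654 sabins.
A_after = 17.113 + 43.654 = 60.767 sabins.
NR = 10·log₁₀(60.767/17.113) = 5.5 dB.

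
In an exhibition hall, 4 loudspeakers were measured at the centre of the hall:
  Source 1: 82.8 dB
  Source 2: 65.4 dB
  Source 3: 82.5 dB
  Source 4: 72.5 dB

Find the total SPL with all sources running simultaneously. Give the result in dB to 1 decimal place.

85.9 dB

Converting to relative power and adding: 10^(82.8/10) + 10^(65.4/10) + 10^(82.5/10) + 10^(72.5/10) = 3.896e+08.
Combined level = 10 log₁₀(3.896e+08) = 85.9 dB.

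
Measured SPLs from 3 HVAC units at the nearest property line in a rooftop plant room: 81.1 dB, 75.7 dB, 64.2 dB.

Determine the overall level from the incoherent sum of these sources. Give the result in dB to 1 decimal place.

82.3 dB

Sum in the linear (power) domain: Σ 10^(Lᵢ/10) = 10^(81.1/10) + 10^(75.7/10) + 10^(64.2/10) = 1.686e+08.
L_total = 10·log₁₀(1.686e+08) = 82.3 dB.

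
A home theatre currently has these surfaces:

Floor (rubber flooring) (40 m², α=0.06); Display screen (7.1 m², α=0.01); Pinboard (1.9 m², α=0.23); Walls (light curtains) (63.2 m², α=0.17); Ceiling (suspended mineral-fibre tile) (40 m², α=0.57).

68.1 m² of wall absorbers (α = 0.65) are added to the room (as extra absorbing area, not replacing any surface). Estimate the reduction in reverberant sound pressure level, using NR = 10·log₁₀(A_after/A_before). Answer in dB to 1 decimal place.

3.5 dB

Total absorption A_before = 40×0.06 + 7.1×0.01 + 1.9×0.23 + 63.2×0.17 + 40×0.57
  = 2.400 + 0.071 + 0.437 + 10.744 + 22.800 = 36.452 m² sabins.
Treatment contributes 68.1·0.65 = 44.265 sabins.
New total A_after = 80.717 sabins.
Reduction = 10 log₁₀(A_after/A_before) = 10 log₁₀(2.2143) = 3.5 dB.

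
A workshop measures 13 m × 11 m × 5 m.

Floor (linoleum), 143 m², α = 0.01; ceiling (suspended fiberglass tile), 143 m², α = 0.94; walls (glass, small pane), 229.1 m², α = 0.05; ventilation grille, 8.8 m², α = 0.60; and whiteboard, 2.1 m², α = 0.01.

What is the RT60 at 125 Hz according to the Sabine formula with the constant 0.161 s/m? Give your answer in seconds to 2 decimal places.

0.75 s

A = Σ Sᵢαᵢ = 143×0.01 + 143×0.94 + 229.1×0.05 + 8.8×0.60 + 2.1×0.01 = 152.606 sabins.
Volume V = 13 × 11 × 5 = 715 m³.
Sabine: RT60 = 0.161 × 715 / 152.606 = 0.75 s.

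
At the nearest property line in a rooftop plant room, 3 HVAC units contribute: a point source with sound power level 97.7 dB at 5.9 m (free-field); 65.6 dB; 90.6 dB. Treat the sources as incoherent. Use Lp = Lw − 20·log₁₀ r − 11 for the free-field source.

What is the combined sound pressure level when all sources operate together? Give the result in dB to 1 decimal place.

90.7 dB

Source at 5.9 m: Lp = 97.7 − 20·log₁₀(5.9) − 11 = 71.3 dB.
Σ 10^(Lᵢ/10) = 1.165e+09.
Back to dB: 10·log₁₀ Σ = 90.7 dB.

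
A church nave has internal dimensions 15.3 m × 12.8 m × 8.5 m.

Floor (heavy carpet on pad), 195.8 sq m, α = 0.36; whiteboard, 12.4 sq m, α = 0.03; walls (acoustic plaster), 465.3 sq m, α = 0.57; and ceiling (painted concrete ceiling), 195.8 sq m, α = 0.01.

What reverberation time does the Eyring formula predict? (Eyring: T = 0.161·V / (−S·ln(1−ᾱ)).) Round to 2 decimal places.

0.63 s

S = Σ Sᵢ = 869.3 sq m.
Σ(Sᵢαᵢ) = 195.8·0.36 + 12.4·0.03 + 465.3·0.57 + 195.8·0.01 = 338.039.
ᾱ = 338.039 / 869.3 = 0.3889.
−S·ln(1−ᾱ) = −869.3 × ln(1 − 0.3889) = 428.126.
V = 15.3 × 12.8 × 8.5 = 1664.64 m³.
T = 0.161·V/[−S·ln(1−ᾱ)] = 0.161·1664.64/428.126 = 0.63 s.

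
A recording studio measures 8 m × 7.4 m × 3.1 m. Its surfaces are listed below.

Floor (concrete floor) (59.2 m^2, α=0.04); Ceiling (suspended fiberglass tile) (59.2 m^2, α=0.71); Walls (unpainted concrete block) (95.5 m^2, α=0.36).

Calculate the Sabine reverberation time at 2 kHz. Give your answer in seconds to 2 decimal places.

0.38 seconds

A = Σ Sᵢαᵢ = 59.2×0.04 + 59.2×0.71 + 95.5×0.36 = 78.780 sabins.
Volume V = 8 × 7.4 × 3.1 = 183.52 m³.
Sabine: RT60 = 0.161 × 183.52 / 78.780 = 0.38 s.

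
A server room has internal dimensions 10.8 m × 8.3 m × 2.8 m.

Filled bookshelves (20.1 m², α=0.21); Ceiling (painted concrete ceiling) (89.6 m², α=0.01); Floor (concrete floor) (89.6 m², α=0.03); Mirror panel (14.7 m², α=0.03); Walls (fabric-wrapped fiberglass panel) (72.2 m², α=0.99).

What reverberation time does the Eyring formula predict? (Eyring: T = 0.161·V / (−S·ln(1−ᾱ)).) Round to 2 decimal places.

0.43 sec

S = Σ Sᵢ = 286.2 m².
Σ(Sᵢαᵢ) = 20.1·0.21 + 89.6·0.01 + 89.6·0.03 + 14.7·0.03 + 72.2·0.99 = 79.724.
ᾱ = 79.724 / 286.2 = 0.2786.
−S·ln(1−ᾱ) = −286.2 × ln(1 − 0.2786) = 93.462.
V = 10.8 × 8.3 × 2.8 = 250.992 m³.
T = 0.161·V/[−S·ln(1−ᾱ)] = 0.161·250.992/93.462 = 0.43 s.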